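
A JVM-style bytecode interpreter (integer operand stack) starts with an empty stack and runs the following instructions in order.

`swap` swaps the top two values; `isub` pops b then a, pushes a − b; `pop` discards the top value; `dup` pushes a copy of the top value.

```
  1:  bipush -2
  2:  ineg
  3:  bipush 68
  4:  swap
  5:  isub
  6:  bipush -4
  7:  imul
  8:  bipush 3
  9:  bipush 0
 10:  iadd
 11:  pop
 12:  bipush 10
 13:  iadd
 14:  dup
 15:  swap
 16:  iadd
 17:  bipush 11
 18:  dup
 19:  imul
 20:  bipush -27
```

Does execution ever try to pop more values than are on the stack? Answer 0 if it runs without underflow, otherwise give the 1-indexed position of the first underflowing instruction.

0

bipush -2  -> [-2]
ineg       -> [2]
bipush 68  -> [2, 68]
swap       -> [68, 2]
isub       -> [66]
bipush -4  -> [66, -4]
imul       -> [-264]
bipush 3   -> [-264, 3]
bipush 0   -> [-264, 3, 0]
iadd       -> [-264, 3]
pop        -> [-264]
bipush 10  -> [-264, 10]
iadd       -> [-254]
dup        -> [-254, -254]
swap       -> [-254, -254]
iadd       -> [-508]
bipush 11  -> [-508, 11]
dup        -> [-508, 11, 11]
imul       -> [-508, 121]
bipush -27 -> [-508, 121, -27]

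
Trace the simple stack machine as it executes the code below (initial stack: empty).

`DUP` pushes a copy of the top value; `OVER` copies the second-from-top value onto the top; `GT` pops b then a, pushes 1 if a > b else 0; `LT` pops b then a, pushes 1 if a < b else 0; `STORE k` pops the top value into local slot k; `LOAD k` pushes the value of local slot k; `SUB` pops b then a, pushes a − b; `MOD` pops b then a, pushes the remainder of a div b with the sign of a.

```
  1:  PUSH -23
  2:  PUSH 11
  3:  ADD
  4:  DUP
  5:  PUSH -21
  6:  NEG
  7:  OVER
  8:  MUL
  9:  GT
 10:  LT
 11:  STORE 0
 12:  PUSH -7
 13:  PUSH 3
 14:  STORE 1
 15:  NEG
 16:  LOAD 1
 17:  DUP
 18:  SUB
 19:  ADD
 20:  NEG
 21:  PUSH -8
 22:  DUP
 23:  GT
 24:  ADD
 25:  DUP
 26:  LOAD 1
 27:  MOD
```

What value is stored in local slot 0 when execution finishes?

PUSH -23 : [-23]
PUSH 11  : [-23, 11]
ADD      : [-12]
DUP      : [-12, -12]
PUSH -21 : [-12, -12, -21]
NEG      : [-12, -12, 21]
OVER     : [-12, -12, 21, -12]
MUL      : [-12, -12, -252]
GT       : [-12, 1]
LT       : [1]
STORE 0  : []
PUSH -7  : [-7]
PUSH 3   : [-7, 3]
STORE 1  : [-7]
NEG      : [7]
LOAD 1   : [7, 3]
DUP      : [7, 3, 3]
SUB      : [7, 0]
ADD      : [7]
NEG      : [-7]
PUSH -8  : [-7, -8]
DUP      : [-7, -8, -8]
GT       : [-7, 0]
ADD      : [-7]
DUP      : [-7, -7]
LOAD 1   : [-7, -7, 3]
MOD      : [-7, -1]

1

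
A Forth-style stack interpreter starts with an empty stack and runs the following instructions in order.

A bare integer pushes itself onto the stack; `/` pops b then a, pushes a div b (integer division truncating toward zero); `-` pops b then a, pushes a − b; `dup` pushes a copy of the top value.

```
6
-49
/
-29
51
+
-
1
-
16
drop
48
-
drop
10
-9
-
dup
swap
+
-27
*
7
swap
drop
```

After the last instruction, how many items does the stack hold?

1

6    : [6]
-49  : [6, -49]
/    : [0]
-29  : [0, -29]
51   : [0, -29, 51]
+    : [0, 22]
-    : [-22]
1    : [-22, 1]
-    : [-23]
16   : [-23, 16]
drop : [-23]
48   : [-23, 48]
-    : [-71]
drop : []
10   : [10]
-9   : [10, -9]
-    : [19]
dup  : [19, 19]
swap : [19, 19]
+    : [38]
-27  : [38, -27]
*    : [-1026]
7    : [-1026, 7]
swap : [7, -1026]
drop : [7]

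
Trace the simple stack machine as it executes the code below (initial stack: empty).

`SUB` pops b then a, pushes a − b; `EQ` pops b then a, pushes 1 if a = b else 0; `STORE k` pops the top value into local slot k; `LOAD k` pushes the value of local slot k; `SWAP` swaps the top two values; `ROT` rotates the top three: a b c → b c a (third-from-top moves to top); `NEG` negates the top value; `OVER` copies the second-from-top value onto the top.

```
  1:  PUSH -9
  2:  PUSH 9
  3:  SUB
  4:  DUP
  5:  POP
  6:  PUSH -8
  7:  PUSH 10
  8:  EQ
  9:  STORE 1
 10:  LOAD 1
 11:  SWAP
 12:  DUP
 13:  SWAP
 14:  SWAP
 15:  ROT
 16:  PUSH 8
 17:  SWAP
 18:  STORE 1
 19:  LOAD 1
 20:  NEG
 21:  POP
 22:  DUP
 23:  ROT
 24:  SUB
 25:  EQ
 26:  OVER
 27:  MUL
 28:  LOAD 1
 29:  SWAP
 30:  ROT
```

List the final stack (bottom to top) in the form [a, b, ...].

PUSH -9 → [-9]
PUSH 9  → [-9, 9]
SUB     → [-18]
DUP     → [-18, -18]
POP     → [-18]
PUSH -8 → [-18, -8]
PUSH 10 → [-18, -8, 10]
EQ      → [-18, 0]
STORE 1 → [-18]
LOAD 1  → [-18, 0]
SWAP    → [0, -18]
DUP     → [0, -18, -18]
SWAP    → [0, -18, -18]
SWAP    → [0, -18, -18]
ROT     → [-18, -18, 0]
PUSH 8  → [-18, -18, 0, 8]
SWAP    → [-18, -18, 8, 0]
STORE 1 → [-18, -18, 8]
LOAD 1  → [-18, -18, 8, 0]
NEG     → [-18, -18, 8, 0]
POP     → [-18, -18, 8]
DUP     → [-18, -18, 8, 8]
ROT     → [-18, 8, 8, -18]
SUB     → [-18, 8, 26]
EQ      → [-18, 0]
OVER    → [-18, 0, -18]
MUL     → [-18, 0]
LOAD 1  → [-18, 0, 0]
SWAP    → [-18, 0, 0]
ROT     → [0, 0, -18]

[0, 0, -18]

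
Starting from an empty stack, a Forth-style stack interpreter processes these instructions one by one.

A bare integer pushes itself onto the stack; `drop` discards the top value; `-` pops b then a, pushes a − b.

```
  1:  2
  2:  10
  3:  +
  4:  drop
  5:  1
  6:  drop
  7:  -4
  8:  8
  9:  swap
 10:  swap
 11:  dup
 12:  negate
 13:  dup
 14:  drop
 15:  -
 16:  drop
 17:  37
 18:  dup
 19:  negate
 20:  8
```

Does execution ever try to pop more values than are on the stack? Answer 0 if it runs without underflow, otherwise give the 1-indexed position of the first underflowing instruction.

2       2
10      2 10
+       12
drop    (empty)
1       1
drop    (empty)
-4      -4
8       -4 8
swap    8 -4
swap    -4 8
dup     -4 8 8
negate  -4 8 -8
dup     -4 8 -8 -8
drop    -4 8 -8
-       -4 16
drop    -4
37      -4 37
dup     -4 37 37
negate  -4 37 -37
8       -4 37 -37 8

0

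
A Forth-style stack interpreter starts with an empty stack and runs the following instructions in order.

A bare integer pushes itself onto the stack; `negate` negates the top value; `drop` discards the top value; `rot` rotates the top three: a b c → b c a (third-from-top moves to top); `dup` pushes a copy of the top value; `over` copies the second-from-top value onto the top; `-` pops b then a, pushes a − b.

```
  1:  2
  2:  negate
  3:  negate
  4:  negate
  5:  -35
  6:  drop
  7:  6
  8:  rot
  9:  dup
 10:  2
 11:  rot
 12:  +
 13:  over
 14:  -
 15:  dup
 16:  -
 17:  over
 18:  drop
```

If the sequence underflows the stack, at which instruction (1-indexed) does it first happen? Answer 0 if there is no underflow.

2      : [2]
negate : [-2]
negate : [2]
negate : [-2]
-35    : [-2, -35]
drop   : [-2]
6      : [-2, 6]
rot  — needs 3 operands, stack has 2 → underflow

8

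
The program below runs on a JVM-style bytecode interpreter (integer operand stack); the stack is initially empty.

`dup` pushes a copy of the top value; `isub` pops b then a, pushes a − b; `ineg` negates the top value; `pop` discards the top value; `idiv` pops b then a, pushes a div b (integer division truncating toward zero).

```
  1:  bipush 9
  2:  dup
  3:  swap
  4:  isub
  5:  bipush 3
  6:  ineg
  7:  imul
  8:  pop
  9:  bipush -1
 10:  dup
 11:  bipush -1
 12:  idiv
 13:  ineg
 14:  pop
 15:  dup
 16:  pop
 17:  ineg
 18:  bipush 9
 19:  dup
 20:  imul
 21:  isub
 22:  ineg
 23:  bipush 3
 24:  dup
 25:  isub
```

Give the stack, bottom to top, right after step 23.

[80, 3]

bipush 9  : [9]
dup       : [9, 9]
swap      : [9, 9]
isub      : [0]
bipush 3  : [0, 3]
ineg      : [0, -3]
imul      : [0]
pop       : []
bipush -1 : [-1]
dup       : [-1, -1]
bipush -1 : [-1, -1, -1]
idiv      : [-1, 1]
ineg      : [-1, -1]
pop       : [-1]
dup       : [-1, -1]
pop       : [-1]
ineg      : [1]
bipush 9  : [1, 9]
dup       : [1, 9, 9]
imul      : [1, 81]
isub      : [-80]
ineg      : [80]
bipush 3  : [80, 3]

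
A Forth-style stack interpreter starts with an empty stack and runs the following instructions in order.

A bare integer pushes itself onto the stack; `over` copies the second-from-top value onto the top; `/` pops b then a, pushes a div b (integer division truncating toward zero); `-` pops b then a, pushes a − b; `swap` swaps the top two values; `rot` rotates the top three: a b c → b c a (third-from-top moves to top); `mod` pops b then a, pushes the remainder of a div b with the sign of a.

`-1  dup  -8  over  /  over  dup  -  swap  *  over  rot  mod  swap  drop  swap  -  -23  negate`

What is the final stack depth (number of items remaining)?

2

-1     → [-1]
dup    → [-1, -1]
-8     → [-1, -1, -8]
over   → [-1, -1, -8, -1]
/      → [-1, -1, 8]
over   → [-1, -1, 8, -1]
dup    → [-1, -1, 8, -1, -1]
-      → [-1, -1, 8, 0]
swap   → [-1, -1, 0, 8]
*      → [-1, -1, 0]
over   → [-1, -1, 0, -1]
rot    → [-1, 0, -1, -1]
mod    → [-1, 0, 0]
swap   → [-1, 0, 0]
drop   → [-1, 0]
swap   → [0, -1]
-      → [1]
-23    → [1, -23]
negate → [1, 23]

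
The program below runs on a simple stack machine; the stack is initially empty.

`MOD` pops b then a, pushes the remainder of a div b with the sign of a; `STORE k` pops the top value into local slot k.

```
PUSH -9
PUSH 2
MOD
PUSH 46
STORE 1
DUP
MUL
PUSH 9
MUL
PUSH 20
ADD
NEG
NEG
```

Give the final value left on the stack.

PUSH -9 -> [-9]
PUSH 2  -> [-9, 2]
MOD     -> [-1]
PUSH 46 -> [-1, 46]
STORE 1 -> [-1]
DUP     -> [-1, -1]
MUL     -> [1]
PUSH 9  -> [1, 9]
MUL     -> [9]
PUSH 20 -> [9, 20]
ADD     -> [29]
NEG     -> [-29]
NEG     -> [29]

29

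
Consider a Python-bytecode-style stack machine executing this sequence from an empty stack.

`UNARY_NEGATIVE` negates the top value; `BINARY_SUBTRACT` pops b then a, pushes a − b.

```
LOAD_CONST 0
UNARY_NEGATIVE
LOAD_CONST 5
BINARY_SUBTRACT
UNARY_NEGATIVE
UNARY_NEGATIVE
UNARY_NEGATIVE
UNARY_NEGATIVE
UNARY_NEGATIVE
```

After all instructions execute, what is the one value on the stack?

5

LOAD_CONST 0     [0]
UNARY_NEGATIVE   [0]
LOAD_CONST 5     [0, 5]
BINARY_SUBTRACT  [-5]
UNARY_NEGATIVE   [5]
UNARY_NEGATIVE   [-5]
UNARY_NEGATIVE   [5]
UNARY_NEGATIVE   [-5]
UNARY_NEGATIVE   [5]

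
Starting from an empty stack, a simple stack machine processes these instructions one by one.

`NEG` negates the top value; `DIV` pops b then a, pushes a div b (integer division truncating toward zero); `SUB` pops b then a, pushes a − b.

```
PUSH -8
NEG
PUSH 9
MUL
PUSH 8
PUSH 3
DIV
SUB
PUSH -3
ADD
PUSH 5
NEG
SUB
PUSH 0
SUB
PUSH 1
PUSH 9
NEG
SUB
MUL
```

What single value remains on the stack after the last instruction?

720

PUSH -8 : -8
NEG     : 8
PUSH 9  : 8 9
MUL     : 72
PUSH 8  : 72 8
PUSH 3  : 72 8 3
DIV     : 72 2
SUB     : 70
PUSH -3 : 70 -3
ADD     : 67
PUSH 5  : 67 5
NEG     : 67 -5
SUB     : 72
PUSH 0  : 72 0
SUB     : 72
PUSH 1  : 72 1
PUSH 9  : 72 1 9
NEG     : 72 1 -9
SUB     : 72 10
MUL     : 720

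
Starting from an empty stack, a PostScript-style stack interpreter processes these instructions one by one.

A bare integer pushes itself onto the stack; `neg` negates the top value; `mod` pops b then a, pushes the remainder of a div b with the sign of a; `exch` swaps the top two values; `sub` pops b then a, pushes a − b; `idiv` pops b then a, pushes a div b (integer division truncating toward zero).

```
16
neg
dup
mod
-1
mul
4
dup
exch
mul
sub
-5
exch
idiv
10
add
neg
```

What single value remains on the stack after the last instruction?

16   -> [16]
neg  -> [-16]
dup  -> [-16, -16]
mod  -> [0]
-1   -> [0, -1]
mul  -> [0]
4    -> [0, 4]
dup  -> [0, 4, 4]
exch -> [0, 4, 4]
mul  -> [0, 16]
sub  -> [-16]
-5   -> [-16, -5]
exch -> [-5, -16]
idiv -> [0]
10   -> [0, 10]
add  -> [10]
neg  -> [-10]

-10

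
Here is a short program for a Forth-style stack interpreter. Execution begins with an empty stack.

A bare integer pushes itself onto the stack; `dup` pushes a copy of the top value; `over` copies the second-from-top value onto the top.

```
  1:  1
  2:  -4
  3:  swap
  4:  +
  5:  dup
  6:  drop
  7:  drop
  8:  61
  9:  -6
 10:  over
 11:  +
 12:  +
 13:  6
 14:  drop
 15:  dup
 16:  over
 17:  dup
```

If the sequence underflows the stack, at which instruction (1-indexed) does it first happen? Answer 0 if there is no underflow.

0

1    : 1
-4   : 1 -4
swap : -4 1
+    : -3
dup  : -3 -3
drop : -3
drop : (empty)
61   : 61
-6   : 61 -6
over : 61 -6 61
+    : 61 55
+    : 116
6    : 116 6
drop : 116
dup  : 116 116
over : 116 116 116
dup  : 116 116 116 116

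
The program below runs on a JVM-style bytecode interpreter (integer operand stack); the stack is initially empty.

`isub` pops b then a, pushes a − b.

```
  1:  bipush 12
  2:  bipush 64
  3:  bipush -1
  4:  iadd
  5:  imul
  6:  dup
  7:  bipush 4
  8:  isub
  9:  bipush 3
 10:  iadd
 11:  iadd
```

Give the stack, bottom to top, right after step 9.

[756, 752, 3]

bipush 12  [12]
bipush 64  [12, 64]
bipush -1  [12, 64, -1]
iadd       [12, 63]
imul       [756]
dup        [756, 756]
bipush 4   [756, 756, 4]
isub       [756, 752]
bipush 3   [756, 752, 3]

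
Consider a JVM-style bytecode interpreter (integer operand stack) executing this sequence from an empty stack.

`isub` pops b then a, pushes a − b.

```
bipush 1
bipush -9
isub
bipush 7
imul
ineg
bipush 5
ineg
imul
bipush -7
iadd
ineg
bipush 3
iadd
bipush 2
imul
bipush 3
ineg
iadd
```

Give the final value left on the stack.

-683

bipush 1   1
bipush -9  1 -9
isub       10
bipush 7   10 7
imul       70
ineg       -70
bipush 5   -70 5
ineg       -70 -5
imul       350
bipush -7  350 -7
iadd       343
ineg       -343
bipush 3   -343 3
iadd       -340
bipush 2   -340 2
imul       -680
bipush 3   -680 3
ineg       -680 -3
iadd       -683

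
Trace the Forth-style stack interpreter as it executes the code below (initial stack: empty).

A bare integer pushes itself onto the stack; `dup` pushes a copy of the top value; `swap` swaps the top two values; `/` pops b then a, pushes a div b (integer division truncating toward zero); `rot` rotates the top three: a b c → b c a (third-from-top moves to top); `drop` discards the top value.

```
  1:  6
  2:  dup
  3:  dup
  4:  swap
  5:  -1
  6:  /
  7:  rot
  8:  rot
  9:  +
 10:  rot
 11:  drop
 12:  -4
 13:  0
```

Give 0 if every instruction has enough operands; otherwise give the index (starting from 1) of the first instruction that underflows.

6     [6]
dup   [6, 6]
dup   [6, 6, 6]
swap  [6, 6, 6]
-1    [6, 6, 6, -1]
/     [6, 6, -6]
rot   [6, -6, 6]
rot   [-6, 6, 6]
+     [-6, 12]
rot  — needs 3 operands, stack has 2 → underflow

10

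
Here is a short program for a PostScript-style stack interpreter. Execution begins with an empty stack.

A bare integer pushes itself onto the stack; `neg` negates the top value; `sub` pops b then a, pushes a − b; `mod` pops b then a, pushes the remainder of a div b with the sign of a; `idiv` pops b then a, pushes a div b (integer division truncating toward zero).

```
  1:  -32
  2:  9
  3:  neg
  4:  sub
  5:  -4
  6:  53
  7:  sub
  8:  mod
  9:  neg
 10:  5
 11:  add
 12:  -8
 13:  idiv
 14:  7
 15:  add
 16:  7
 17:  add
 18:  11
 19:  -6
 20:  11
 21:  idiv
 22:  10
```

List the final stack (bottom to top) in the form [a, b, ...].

[11, 11, 0, 10]

-32  -> -32
9    -> -32 9
neg  -> -32 -9
sub  -> -23
-4   -> -23 -4
53   -> -23 -4 53
sub  -> -23 -57
mod  -> -23
neg  -> 23
5    -> 23 5
add  -> 28
-8   -> 28 -8
idiv -> -3
7    -> -3 7
add  -> 4
7    -> 4 7
add  -> 11
11   -> 11 11
-6   -> 11 11 -6
11   -> 11 11 -6 11
idiv -> 11 11 0
10   -> 11 11 0 10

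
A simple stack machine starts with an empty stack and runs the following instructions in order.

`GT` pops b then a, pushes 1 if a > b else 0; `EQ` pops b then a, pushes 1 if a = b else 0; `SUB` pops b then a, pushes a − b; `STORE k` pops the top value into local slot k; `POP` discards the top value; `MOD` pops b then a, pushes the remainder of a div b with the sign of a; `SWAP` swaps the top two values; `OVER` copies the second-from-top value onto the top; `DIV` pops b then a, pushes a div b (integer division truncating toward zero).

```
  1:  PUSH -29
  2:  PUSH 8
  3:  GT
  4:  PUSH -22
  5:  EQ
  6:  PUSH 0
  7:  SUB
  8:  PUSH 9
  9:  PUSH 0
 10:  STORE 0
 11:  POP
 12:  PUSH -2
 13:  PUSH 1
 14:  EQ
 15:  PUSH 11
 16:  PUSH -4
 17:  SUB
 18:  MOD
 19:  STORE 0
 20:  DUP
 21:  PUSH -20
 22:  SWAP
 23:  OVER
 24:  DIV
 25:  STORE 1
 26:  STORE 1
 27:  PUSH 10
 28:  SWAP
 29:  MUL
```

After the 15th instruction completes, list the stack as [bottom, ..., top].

PUSH -29 → [-29]
PUSH 8   → [-29, 8]
GT       → [0]
PUSH -22 → [0, -22]
EQ       → [0]
PUSH 0   → [0, 0]
SUB      → [0]
PUSH 9   → [0, 9]
PUSH 0   → [0, 9, 0]
STORE 0  → [0, 9]
POP      → [0]
PUSH -2  → [0, -2]
PUSH 1   → [0, -2, 1]
EQ       → [0, 0]
PUSH 11  → [0, 0, 11]

[0, 0, 11]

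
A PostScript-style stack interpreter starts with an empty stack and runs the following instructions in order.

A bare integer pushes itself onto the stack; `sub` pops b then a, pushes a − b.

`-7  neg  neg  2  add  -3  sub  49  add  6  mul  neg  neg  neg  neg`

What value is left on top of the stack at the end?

-7   -7
neg  7
neg  -7
2    -7 2
add  -5
-3   -5 -3
sub  -2
49   -2 49
add  47
6    47 6
mul  282
neg  -282
neg  282
neg  -282
neg  282

282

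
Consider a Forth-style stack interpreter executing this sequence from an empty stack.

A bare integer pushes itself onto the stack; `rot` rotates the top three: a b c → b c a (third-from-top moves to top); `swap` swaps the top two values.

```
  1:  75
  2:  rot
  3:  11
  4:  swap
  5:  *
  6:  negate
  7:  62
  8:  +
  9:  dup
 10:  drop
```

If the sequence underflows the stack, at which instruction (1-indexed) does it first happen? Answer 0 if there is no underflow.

2

75 → 75
rot  — needs 3 operands, stack has 1 → underflow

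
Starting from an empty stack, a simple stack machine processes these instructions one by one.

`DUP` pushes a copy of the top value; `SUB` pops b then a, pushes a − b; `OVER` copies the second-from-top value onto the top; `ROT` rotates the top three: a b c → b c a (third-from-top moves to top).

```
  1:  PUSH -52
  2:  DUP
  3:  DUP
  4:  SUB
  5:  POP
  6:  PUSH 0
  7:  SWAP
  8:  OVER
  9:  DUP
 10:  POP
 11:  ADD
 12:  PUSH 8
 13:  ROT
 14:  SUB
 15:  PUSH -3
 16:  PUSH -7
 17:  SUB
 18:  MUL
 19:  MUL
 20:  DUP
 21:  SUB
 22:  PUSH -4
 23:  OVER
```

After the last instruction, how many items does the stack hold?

3

PUSH -52 : [-52]
DUP      : [-52, -52]
DUP      : [-52, -52, -52]
SUB      : [-52, 0]
POP      : [-52]
PUSH 0   : [-52, 0]
SWAP     : [0, -52]
OVER     : [0, -52, 0]
DUP      : [0, -52, 0, 0]
POP      : [0, -52, 0]
ADD      : [0, -52]
PUSH 8   : [0, -52, 8]
ROT      : [-52, 8, 0]
SUB      : [-52, 8]
PUSH -3  : [-52, 8, -3]
PUSH -7  : [-52, 8, -3, -7]
SUB      : [-52, 8, 4]
MUL      : [-52, 32]
MUL      : [-1664]
DUP      : [-1664, -1664]
SUB      : [0]
PUSH -4  : [0, -4]
OVER     : [0, -4, 0]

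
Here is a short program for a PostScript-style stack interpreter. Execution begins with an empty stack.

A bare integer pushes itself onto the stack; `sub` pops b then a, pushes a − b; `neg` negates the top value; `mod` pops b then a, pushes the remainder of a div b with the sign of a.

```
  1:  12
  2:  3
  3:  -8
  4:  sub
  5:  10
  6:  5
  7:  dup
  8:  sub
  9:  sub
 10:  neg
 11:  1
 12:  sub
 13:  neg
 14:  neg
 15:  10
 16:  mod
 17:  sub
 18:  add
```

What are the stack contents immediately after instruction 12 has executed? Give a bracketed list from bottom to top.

[12, 11, -11]

12  : [12]
3   : [12, 3]
-8  : [12, 3, -8]
sub : [12, 11]
10  : [12, 11, 10]
5   : [12, 11, 10, 5]
dup : [12, 11, 10, 5, 5]
sub : [12, 11, 10, 0]
sub : [12, 11, 10]
neg : [12, 11, -10]
1   : [12, 11, -10, 1]
sub : [12, 11, -11]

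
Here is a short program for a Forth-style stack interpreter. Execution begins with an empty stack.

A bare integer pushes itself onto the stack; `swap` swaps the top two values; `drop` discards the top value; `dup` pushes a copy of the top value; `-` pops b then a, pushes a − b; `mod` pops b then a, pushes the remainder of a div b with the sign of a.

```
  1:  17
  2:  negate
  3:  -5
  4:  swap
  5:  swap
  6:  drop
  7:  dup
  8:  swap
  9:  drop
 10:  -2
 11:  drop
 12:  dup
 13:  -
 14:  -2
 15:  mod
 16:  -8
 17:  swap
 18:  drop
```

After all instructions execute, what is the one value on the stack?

17     → 17
negate → -17
-5     → -17 -5
swap   → -5 -17
swap   → -17 -5
drop   → -17
dup    → -17 -17
swap   → -17 -17
drop   → -17
-2     → -17 -2
drop   → -17
dup    → -17 -17
-      → 0
-2     → 0 -2
mod    → 0
-8     → 0 -8
swap   → -8 0
drop   → -8

-8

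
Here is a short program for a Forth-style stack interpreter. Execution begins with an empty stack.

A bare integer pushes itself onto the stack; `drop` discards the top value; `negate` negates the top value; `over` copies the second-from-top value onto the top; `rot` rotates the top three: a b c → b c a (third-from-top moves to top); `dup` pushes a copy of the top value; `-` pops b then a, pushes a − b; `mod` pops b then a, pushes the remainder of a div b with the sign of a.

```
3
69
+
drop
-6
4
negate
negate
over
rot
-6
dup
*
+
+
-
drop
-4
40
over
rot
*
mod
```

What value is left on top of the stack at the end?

3      -> 3
69     -> 3 69
+      -> 72
drop   -> (empty)
-6     -> -6
4      -> -6 4
negate -> -6 -4
negate -> -6 4
over   -> -6 4 -6
rot    -> 4 -6 -6
-6     -> 4 -6 -6 -6
dup    -> 4 -6 -6 -6 -6
*      -> 4 -6 -6 36
+      -> 4 -6 30
+      -> 4 24
-      -> -20
drop   -> (empty)
-4     -> -4
40     -> -4 40
over   -> -4 40 -4
rot    -> 40 -4 -4
*      -> 40 16
mod    -> 8

8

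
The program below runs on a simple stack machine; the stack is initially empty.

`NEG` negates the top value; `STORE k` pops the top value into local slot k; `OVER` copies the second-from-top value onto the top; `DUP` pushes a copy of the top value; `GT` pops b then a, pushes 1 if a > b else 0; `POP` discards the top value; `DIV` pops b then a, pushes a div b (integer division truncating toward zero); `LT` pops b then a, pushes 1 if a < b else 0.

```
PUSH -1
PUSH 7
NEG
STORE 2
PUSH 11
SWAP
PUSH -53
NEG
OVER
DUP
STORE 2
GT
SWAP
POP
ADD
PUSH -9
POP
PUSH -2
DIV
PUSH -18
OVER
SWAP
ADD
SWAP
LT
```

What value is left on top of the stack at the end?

PUSH -1   -1
PUSH 7    -1 7
NEG       -1 -7
STORE 2   -1
PUSH 11   -1 11
SWAP      11 -1
PUSH -53  11 -1 -53
NEG       11 -1 53
OVER      11 -1 53 -1
DUP       11 -1 53 -1 -1
STORE 2   11 -1 53 -1
GT        11 -1 1
SWAP      11 1 -1
POP       11 1
ADD       12
PUSH -9   12 -9
POP       12
PUSH -2   12 -2
DIV       -6
PUSH -18  -6 -18
OVER      -6 -18 -6
SWAP      -6 -6 -18
ADD       -6 -24
SWAP      -24 -6
LT        1

1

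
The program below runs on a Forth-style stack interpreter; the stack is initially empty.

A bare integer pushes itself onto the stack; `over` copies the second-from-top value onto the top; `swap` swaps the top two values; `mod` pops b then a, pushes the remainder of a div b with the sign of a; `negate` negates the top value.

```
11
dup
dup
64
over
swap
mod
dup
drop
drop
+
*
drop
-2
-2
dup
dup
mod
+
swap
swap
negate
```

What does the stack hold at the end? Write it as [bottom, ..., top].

11     -> 11
dup    -> 11 11
dup    -> 11 11 11
64     -> 11 11 11 64
over   -> 11 11 11 64 11
swap   -> 11 11 11 11 64
mod    -> 11 11 11 11
dup    -> 11 11 11 11 11
drop   -> 11 11 11 11
drop   -> 11 11 11
+      -> 11 22
*      -> 242
drop   -> (empty)
-2     -> -2
-2     -> -2 -2
dup    -> -2 -2 -2
dup    -> -2 -2 -2 -2
mod    -> -2 -2 0
+      -> -2 -2
swap   -> -2 -2
swap   -> -2 -2
negate -> -2 2

[-2, 2]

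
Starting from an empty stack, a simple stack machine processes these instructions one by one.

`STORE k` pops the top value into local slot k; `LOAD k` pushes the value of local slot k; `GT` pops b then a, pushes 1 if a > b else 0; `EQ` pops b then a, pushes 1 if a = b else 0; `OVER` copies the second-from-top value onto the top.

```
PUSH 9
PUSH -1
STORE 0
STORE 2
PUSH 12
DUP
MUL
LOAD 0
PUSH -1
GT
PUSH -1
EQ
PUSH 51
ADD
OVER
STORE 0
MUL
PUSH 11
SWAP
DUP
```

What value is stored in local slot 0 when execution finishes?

PUSH 9  → [9]
PUSH -1 → [9, -1]
STORE 0 → [9]
STORE 2 → []
PUSH 12 → [12]
DUP     → [12, 12]
MUL     → [144]
LOAD 0  → [144, -1]
PUSH -1 → [144, -1, -1]
GT      → [144, 0]
PUSH -1 → [144, 0, -1]
EQ      → [144, 0]
PUSH 51 → [144, 0, 51]
ADD     → [144, 51]
OVER    → [144, 51, 144]
STORE 0 → [144, 51]
MUL     → [7344]
PUSH 11 → [7344, 11]
SWAP    → [11, 7344]
DUP     → [11, 7344, 7344]

144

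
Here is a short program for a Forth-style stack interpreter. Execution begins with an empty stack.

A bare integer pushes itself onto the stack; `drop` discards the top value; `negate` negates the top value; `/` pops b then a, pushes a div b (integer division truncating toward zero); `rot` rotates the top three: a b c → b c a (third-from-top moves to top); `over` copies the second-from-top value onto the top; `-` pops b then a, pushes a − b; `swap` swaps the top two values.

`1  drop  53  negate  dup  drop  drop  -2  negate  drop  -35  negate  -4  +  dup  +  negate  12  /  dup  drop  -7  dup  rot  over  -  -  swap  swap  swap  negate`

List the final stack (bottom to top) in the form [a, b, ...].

[-9, 7]

1      : 1
drop   : (empty)
53     : 53
negate : -53
dup    : -53 -53
drop   : -53
drop   : (empty)
-2     : -2
negate : 2
drop   : (empty)
-35    : -35
negate : 35
-4     : 35 -4
+      : 31
dup    : 31 31
+      : 62
negate : -62
12     : -62 12
/      : -5
dup    : -5 -5
drop   : -5
-7     : -5 -7
dup    : -5 -7 -7
rot    : -7 -7 -5
over   : -7 -7 -5 -7
-      : -7 -7 2
-      : -7 -9
swap   : -9 -7
swap   : -7 -9
swap   : -9 -7
negate : -9 7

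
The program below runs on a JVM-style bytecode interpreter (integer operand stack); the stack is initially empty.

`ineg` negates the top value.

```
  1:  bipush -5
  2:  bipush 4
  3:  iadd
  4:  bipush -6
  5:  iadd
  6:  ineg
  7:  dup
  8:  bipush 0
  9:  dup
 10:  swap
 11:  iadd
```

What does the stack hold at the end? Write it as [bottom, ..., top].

[7, 7, 0]

bipush -5 -> [-5]
bipush 4  -> [-5, 4]
iadd      -> [-1]
bipush -6 -> [-1, -6]
iadd      -> [-7]
ineg      -> [7]
dup       -> [7, 7]
bipush 0  -> [7, 7, 0]
dup       -> [7, 7, 0, 0]
swap      -> [7, 7, 0, 0]
iadd      -> [7, 7, 0]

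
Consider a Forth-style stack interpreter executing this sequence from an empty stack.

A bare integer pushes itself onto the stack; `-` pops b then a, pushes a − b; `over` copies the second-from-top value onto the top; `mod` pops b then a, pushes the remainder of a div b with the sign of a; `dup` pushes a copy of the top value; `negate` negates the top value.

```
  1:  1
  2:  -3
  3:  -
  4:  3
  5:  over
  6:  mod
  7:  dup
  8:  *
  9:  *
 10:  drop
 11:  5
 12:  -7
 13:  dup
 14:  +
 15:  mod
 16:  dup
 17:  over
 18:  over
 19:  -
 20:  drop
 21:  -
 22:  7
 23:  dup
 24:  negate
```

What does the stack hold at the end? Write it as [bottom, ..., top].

[0, 7, -7]

1      : 1
-3     : 1 -3
-      : 4
3      : 4 3
over   : 4 3 4
mod    : 4 3
dup    : 4 3 3
*      : 4 9
*      : 36
drop   : (empty)
5      : 5
-7     : 5 -7
dup    : 5 -7 -7
+      : 5 -14
mod    : 5
dup    : 5 5
over   : 5 5 5
over   : 5 5 5 5
-      : 5 5 0
drop   : 5 5
-      : 0
7      : 0 7
dup    : 0 7 7
negate : 0 7 -7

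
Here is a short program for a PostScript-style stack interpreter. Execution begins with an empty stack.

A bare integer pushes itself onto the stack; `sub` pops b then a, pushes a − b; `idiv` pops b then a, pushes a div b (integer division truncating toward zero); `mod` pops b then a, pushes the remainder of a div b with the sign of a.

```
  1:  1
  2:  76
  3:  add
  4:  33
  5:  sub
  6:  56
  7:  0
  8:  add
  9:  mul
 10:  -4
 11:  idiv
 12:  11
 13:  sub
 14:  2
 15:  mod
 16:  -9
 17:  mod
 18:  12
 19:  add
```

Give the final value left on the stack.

1     [1]
76    [1, 76]
add   [77]
33    [77, 33]
sub   [44]
56    [44, 56]
0     [44, 56, 0]
add   [44, 56]
mul   [2464]
-4    [2464, -4]
idiv  [-616]
11    [-616, 11]
sub   [-627]
2     [-627, 2]
mod   [-1]
-9    [-1, -9]
mod   [-1]
12    [-1, 12]
add   [11]

11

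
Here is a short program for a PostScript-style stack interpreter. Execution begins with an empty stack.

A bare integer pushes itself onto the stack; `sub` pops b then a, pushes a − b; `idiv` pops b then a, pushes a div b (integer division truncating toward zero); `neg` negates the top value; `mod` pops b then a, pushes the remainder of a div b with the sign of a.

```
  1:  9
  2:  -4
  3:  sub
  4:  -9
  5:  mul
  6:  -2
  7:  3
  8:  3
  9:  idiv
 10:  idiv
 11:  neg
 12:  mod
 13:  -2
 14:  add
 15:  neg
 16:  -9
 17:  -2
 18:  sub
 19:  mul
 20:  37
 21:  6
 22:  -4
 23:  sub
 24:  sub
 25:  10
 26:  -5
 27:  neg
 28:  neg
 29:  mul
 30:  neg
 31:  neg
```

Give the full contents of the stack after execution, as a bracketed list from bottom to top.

9    -> [9]
-4   -> [9, -4]
sub  -> [13]
-9   -> [13, -9]
mul  -> [-117]
-2   -> [-117, -2]
3    -> [-117, -2, 3]
3    -> [-117, -2, 3, 3]
idiv -> [-117, -2, 1]
idiv -> [-117, -2]
neg  -> [-117, 2]
mod  -> [-1]
-2   -> [-1, -2]
add  -> [-3]
neg  -> [3]
-9   -> [3, -9]
-2   -> [3, -9, -2]
sub  -> [3, -7]
mul  -> [-21]
37   -> [-21, 37]
6    -> [-21, 37, 6]
-4   -> [-21, 37, 6, -4]
sub  -> [-21, 37, 10]
sub  -> [-21, 27]
10   -> [-21, 27, 10]
-5   -> [-21, 27, 10, -5]
neg  -> [-21, 27, 10, 5]
neg  -> [-21, 27, 10, -5]
mul  -> [-21, 27, -50]
neg  -> [-21, 27, 50]
neg  -> [-21, 27, -50]

[-21, 27, -50]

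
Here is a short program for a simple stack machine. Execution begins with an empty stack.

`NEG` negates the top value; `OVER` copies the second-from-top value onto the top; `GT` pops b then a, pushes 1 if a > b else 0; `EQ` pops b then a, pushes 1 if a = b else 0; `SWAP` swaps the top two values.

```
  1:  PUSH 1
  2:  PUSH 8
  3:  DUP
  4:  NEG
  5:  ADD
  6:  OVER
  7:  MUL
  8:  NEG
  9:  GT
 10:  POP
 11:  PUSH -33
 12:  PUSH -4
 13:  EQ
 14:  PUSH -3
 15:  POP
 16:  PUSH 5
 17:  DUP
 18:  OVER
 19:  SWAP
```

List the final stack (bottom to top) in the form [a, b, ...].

[0, 5, 5, 5]

PUSH 1   → [1]
PUSH 8   → [1, 8]
DUP      → [1, 8, 8]
NEG      → [1, 8, -8]
ADD      → [1, 0]
OVER     → [1, 0, 1]
MUL      → [1, 0]
NEG      → [1, 0]
GT       → [1]
POP      → []
PUSH -33 → [-33]
PUSH -4  → [-33, -4]
EQ       → [0]
PUSH -3  → [0, -3]
POP      → [0]
PUSH 5   → [0, 5]
DUP      → [0, 5, 5]
OVER     → [0, 5, 5, 5]
SWAP     → [0, 5, 5, 5]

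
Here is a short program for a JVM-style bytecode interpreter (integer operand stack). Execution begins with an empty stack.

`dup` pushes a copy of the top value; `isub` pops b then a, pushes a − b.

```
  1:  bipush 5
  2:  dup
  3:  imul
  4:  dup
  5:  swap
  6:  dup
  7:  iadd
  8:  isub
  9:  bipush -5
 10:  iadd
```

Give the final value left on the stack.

-30

bipush 5  : [5]
dup       : [5, 5]
imul      : [25]
dup       : [25, 25]
swap      : [25, 25]
dup       : [25, 25, 25]
iadd      : [25, 50]
isub      : [-25]
bipush -5 : [-25, -5]
iadd      : [-30]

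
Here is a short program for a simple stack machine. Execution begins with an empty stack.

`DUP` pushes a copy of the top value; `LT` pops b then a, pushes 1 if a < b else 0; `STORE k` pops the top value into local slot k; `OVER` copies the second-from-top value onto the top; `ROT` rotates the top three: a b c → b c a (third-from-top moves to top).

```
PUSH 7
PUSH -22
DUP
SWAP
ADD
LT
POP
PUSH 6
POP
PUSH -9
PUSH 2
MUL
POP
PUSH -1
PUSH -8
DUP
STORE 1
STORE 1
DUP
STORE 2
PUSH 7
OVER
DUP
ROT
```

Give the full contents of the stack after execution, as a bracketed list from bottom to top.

PUSH 7   -> [7]
PUSH -22 -> [7, -22]
DUP      -> [7, -22, -22]
SWAP     -> [7, -22, -22]
ADD      -> [7, -44]
LT       -> [0]
POP      -> []
PUSH 6   -> [6]
POP      -> []
PUSH -9  -> [-9]
PUSH 2   -> [-9, 2]
MUL      -> [-18]
POP      -> []
PUSH -1  -> [-1]
PUSH -8  -> [-1, -8]
DUP      -> [-1, -8, -8]
STORE 1  -> [-1, -8]
STORE 1  -> [-1]
DUP      -> [-1, -1]
STORE 2  -> [-1]
PUSH 7   -> [-1, 7]
OVER     -> [-1, 7, -1]
DUP      -> [-1, 7, -1, -1]
ROT      -> [-1, -1, -1, 7]

[-1, -1, -1, 7]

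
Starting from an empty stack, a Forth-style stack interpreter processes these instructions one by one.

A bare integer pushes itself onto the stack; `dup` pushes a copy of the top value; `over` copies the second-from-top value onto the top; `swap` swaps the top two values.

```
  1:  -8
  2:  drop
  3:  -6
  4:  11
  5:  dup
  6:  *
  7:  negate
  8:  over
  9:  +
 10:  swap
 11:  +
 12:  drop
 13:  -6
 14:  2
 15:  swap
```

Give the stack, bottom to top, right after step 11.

[-133]

-8     : [-8]
drop   : []
-6     : [-6]
11     : [-6, 11]
dup    : [-6, 11, 11]
*      : [-6, 121]
negate : [-6, -121]
over   : [-6, -121, -6]
+      : [-6, -127]
swap   : [-127, -6]
+      : [-133]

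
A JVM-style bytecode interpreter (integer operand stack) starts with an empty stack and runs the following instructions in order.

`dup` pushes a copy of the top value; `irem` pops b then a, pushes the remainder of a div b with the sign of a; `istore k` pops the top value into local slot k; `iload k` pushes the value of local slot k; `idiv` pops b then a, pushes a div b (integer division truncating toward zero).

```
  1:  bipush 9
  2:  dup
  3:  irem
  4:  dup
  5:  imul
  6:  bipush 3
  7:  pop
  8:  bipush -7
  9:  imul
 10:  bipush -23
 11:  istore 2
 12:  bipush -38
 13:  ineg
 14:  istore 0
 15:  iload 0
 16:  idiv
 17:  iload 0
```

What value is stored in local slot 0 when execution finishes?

38

bipush 9   : [9]
dup        : [9, 9]
irem       : [0]
dup        : [0, 0]
imul       : [0]
bipush 3   : [0, 3]
pop        : [0]
bipush -7  : [0, -7]
imul       : [0]
bipush -23 : [0, -23]
istore 2   : [0]
bipush -38 : [0, -38]
ineg       : [0, 38]
istore 0   : [0]
iload 0    : [0, 38]
idiv       : [0]
iload 0    : [0, 38]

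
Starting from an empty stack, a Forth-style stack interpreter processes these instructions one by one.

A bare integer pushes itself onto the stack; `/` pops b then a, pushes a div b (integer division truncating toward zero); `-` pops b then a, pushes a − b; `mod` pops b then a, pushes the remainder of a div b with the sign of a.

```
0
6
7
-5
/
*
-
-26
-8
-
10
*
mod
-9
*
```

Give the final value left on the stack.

0   -> [0]
6   -> [0, 6]
7   -> [0, 6, 7]
-5  -> [0, 6, 7, -5]
/   -> [0, 6, -1]
*   -> [0, -6]
-   -> [6]
-26 -> [6, -26]
-8  -> [6, -26, -8]
-   -> [6, -18]
10  -> [6, -18, 10]
*   -> [6, -180]
mod -> [6]
-9  -> [6, -9]
*   -> [-54]

-54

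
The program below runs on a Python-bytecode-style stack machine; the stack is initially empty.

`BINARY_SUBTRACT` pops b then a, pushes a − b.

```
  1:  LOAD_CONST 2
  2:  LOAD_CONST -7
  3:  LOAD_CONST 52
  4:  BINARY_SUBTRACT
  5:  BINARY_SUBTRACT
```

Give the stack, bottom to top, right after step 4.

LOAD_CONST 2    : 2
LOAD_CONST -7   : 2 -7
LOAD_CONST 52   : 2 -7 52
BINARY_SUBTRACT : 2 -59

[2, -59]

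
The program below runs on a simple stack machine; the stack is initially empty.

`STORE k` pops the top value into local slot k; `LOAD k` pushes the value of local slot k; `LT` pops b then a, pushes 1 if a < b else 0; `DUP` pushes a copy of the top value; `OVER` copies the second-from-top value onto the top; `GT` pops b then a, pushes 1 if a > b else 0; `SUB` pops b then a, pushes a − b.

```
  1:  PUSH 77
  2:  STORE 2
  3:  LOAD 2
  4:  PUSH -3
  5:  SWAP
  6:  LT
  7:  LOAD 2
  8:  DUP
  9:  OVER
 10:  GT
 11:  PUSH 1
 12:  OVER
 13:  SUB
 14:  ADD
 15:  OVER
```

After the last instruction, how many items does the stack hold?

4

PUSH 77 : 77
STORE 2 : (empty)
LOAD 2  : 77
PUSH -3 : 77 -3
SWAP    : -3 77
LT      : 1
LOAD 2  : 1 77
DUP     : 1 77 77
OVER    : 1 77 77 77
GT      : 1 77 0
PUSH 1  : 1 77 0 1
OVER    : 1 77 0 1 0
SUB     : 1 77 0 1
ADD     : 1 77 1
OVER    : 1 77 1 77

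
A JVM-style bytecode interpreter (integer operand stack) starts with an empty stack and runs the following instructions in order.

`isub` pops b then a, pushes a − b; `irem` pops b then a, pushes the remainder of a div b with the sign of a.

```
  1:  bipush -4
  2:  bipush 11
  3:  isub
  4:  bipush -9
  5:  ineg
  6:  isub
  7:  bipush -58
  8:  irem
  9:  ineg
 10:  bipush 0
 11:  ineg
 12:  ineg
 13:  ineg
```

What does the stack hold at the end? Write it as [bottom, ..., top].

[24, 0]

bipush -4   [-4]
bipush 11   [-4, 11]
isub        [-15]
bipush -9   [-15, -9]
ineg        [-15, 9]
isub        [-24]
bipush -58  [-24, -58]
irem        [-24]
ineg        [24]
bipush 0    [24, 0]
ineg        [24, 0]
ineg        [24, 0]
ineg        [24, 0]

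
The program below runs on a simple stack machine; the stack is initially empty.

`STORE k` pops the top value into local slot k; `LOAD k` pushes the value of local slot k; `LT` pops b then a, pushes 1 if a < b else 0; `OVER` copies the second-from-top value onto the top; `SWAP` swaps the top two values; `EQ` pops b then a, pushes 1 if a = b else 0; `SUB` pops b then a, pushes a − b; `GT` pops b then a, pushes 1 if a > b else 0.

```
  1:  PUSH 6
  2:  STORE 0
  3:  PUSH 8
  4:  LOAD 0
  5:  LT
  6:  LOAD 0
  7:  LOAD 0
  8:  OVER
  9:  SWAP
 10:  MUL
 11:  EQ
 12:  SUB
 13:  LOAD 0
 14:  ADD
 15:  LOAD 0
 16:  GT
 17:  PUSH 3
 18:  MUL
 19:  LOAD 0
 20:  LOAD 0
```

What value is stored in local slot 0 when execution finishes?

6

PUSH 6  → 6
STORE 0 → (empty)
PUSH 8  → 8
LOAD 0  → 8 6
LT      → 0
LOAD 0  → 0 6
LOAD 0  → 0 6 6
OVER    → 0 6 6 6
SWAP    → 0 6 6 6
MUL     → 0 6 36
EQ      → 0 0
SUB     → 0
LOAD 0  → 0 6
ADD     → 6
LOAD 0  → 6 6
GT      → 0
PUSH 3  → 0 3
MUL     → 0
LOAD 0  → 0 6
LOAD 0  → 0 6 6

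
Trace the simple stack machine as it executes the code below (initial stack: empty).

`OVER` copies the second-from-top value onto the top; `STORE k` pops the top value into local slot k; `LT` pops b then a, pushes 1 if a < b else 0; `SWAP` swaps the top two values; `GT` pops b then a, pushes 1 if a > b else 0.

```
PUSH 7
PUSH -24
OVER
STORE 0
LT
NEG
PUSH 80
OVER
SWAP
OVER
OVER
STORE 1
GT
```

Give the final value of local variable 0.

7

PUSH 7    7
PUSH -24  7 -24
OVER      7 -24 7
STORE 0   7 -24
LT        0
NEG       0
PUSH 80   0 80
OVER      0 80 0
SWAP      0 0 80
OVER      0 0 80 0
OVER      0 0 80 0 80
STORE 1   0 0 80 0
GT        0 0 1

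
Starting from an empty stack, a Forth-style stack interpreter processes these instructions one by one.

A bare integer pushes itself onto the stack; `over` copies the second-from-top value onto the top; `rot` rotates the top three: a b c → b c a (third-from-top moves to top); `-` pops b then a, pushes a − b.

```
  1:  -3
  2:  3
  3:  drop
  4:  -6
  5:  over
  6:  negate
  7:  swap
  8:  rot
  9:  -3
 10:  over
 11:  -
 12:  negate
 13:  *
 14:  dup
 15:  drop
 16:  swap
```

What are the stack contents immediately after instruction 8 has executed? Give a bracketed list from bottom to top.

-3     → -3
3      → -3 3
drop   → -3
-6     → -3 -6
over   → -3 -6 -3
negate → -3 -6 3
swap   → -3 3 -6
rot    → 3 -6 -3

[3, -6, -3]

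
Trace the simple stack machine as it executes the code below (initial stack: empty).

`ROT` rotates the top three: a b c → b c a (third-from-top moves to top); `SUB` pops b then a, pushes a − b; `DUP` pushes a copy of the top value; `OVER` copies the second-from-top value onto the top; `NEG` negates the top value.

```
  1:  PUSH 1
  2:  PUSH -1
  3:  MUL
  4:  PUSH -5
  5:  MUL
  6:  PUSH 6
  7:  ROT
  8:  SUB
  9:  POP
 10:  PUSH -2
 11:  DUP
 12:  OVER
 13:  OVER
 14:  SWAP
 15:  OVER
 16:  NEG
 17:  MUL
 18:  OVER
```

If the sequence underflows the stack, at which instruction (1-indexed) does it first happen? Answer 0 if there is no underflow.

7

PUSH 1   [1]
PUSH -1  [1, -1]
MUL      [-1]
PUSH -5  [-1, -5]
MUL      [5]
PUSH 6   [5, 6]
ROT  — needs 3 operands, stack has 2 → underflow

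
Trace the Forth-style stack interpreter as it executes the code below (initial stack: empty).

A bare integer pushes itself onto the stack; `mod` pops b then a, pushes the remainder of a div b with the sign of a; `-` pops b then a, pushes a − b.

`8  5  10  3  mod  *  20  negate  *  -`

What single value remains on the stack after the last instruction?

108

8       [8]
5       [8, 5]
10      [8, 5, 10]
3       [8, 5, 10, 3]
mod     [8, 5, 1]
*       [8, 5]
20      [8, 5, 20]
negate  [8, 5, -20]
*       [8, -100]
-       [108]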